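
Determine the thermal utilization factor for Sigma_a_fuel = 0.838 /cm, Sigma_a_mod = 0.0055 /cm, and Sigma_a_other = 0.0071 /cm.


f = Sigma_a_fuel / (Sigma_a_fuel + Sigma_a_mod + Sigma_a_other)
f = 0.838 / (0.838 + 0.0055 + 0.0071)
f = 0.98519

0.98519


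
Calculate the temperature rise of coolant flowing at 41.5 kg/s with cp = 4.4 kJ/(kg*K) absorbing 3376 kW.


dT = Q / (m_dot * cp)
dT = 3376 / (41.5 * 4.4)
dT = 18.488 C

18.488


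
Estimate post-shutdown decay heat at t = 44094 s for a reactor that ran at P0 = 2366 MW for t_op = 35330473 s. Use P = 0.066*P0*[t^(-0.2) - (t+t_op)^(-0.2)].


P/P0 = 0.066 * [t^(-0.2) - (t + t_op)^(-0.2)]
P/P0 = 0.066 * [44094^(-0.2) - (44094 + 35330473)^(-0.2)]
P/P0 = 0.066 * [0.1177943 - 0.03092159] = 0.005733599
P = 2366 * 0.005733599 = 13.566 MW

13.566


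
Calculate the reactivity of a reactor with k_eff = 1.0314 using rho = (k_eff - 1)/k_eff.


rho = (k_eff - 1) / k_eff
rho = (1.0314 - 1) / 1.0314
rho = 0.030444

0.030444


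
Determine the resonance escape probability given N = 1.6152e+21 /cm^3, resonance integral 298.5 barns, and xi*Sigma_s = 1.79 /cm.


p = exp(-N * I * 1e-24 / (xi*Sigma_s))
p = exp(-1.6152e+21 * 298.5 * 1e-24 / 1.79)
p = 0.76388

0.76388


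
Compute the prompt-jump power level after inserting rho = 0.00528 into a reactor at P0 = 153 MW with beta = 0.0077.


P1/P0 = beta / (beta - rho)
P1/P0 = 0.0077 / (0.0077 - 0.00528) = 3.181818
P1 = 153 * 3.181818 = 486.82 MW

486.82


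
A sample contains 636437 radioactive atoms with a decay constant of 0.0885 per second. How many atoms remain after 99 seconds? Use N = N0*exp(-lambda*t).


N = N0 * exp(-lambda * t)
N = 636437 * exp(-0.0885 * 99)
N = 99.698

99.698


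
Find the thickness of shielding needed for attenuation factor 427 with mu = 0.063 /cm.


x = ln(factor) / mu
x = ln(427) / 0.063
x = 96.139 cm

96.139


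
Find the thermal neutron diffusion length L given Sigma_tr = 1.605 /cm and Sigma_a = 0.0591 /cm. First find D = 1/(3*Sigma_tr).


D = 1 / (3 * Sigma_tr) = 1 / (3 * 1.605) = 0.2076843 cm
L = sqrt(D / Sigma_a)
L = sqrt(0.2076843 / 0.0591)
L = 1.8746 cm

1.8746


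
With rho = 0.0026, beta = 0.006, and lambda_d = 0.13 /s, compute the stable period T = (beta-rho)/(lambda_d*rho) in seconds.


T = (beta - rho) / (lambda_d * rho)
T = (0.006 - 0.0026) / (0.13 * 0.0026)
T = 10.059 s

10.059


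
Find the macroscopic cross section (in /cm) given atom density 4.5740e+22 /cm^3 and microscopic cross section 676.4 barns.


Sigma = N * sigma_barns * 1e-24
Sigma = 4.5740e+22 * 676.4 * 1e-24
Sigma = 30.939 /cm

30.939


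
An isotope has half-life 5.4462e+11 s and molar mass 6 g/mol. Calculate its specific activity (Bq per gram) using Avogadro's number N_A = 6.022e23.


lambda = ln(2) / t_half = ln(2) / 5.4462e+11 = 1.272717e-12 /s
SA = lambda * N_A / M
SA = 1.272717e-12 * 6.022e23 / 6
SA = 1.2774e+11 Bq/g

1.2774e+11


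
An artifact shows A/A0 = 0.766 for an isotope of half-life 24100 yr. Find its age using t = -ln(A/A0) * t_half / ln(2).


lambda = ln(2) / t_half = ln(2) / 24100 = 2.876129e-05 /yr
t = -ln(A/A0) / lambda
t = -ln(0.766) / 2.876129e-05
t = 9268.5 yr

9268.5


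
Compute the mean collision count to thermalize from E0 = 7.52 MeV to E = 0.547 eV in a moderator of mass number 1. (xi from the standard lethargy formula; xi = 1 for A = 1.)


xi = 1 + (A-1)^2/(2A)*ln((A-1)/(A+1)) = 1 (for A = 1)
n = ln(E0/E) / xi
n = ln(7.52e6 / 0.547) / 1
n = ln(1.374771e+07) / 1 = 16.436

16.436


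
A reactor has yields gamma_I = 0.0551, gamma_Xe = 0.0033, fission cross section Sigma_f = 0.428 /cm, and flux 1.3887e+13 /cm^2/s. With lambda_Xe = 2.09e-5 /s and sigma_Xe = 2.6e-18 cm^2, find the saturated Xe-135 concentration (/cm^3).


Xe_eq = (gamma_I + gamma_Xe) * Sigma_f * phi / (lambda_Xe + sigma_Xe * phi)
Numerator = (0.0551 + 0.0033) * 0.428 * 1.3887e+13 = 3.471083e+11
Denominator = 2.09e-5 + 2.6e-18 * 1.3887e+13 = 5.700620e-05
Xe_eq = 3.471083e+11 / 5.700620e-05 = 6.0890e+15 /cm^3

6.0890e+15


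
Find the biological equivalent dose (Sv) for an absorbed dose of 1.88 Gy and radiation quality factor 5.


H = D * Q
H = 1.88 * 5
H = 9.4000 Sv

9.4000


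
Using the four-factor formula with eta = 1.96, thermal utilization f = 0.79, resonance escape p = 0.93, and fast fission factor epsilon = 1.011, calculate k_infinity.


k_inf = eta * f * p * epsilon
k_inf = 1.96 * 0.79 * 0.93 * 1.011
k_inf = 1.4559

1.4559


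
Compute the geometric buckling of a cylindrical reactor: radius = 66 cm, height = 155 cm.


B^2 = (2.405/R)^2 + (pi/H)^2
B^2 = (2.405/66)^2 + (pi/155)^2
B^2 = 0.0017386 /cm^2

0.0017386


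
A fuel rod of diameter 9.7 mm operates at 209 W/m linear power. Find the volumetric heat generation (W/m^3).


r = D / 2 / 1000 = 9.7 / 2 / 1000 = 0.00485 m
q''' = q' / (pi * r^2)
q''' = 209 / (pi * 0.00485^2)
q''' = 2.8282e+06 W/m^3

2.8282e+06


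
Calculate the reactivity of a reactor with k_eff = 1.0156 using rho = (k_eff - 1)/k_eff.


rho = (k_eff - 1) / k_eff
rho = (1.0156 - 1) / 1.0156
rho = 0.015360

0.015360


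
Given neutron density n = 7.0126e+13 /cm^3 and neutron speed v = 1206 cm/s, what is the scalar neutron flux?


phi = n * v
phi = 7.0126e+13 * 1206
phi = 8.4572e+16 /cm^2/s

8.4572e+16


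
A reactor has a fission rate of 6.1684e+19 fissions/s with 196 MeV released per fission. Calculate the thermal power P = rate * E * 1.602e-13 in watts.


P = fission_rate * E_MeV * 1.602e-13
P = 6.1684e+19 * 196 * 1.602e-13
P = 1.9368e+09 W

1.9368e+09


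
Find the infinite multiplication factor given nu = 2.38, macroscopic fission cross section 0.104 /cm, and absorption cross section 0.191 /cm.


k_inf = nu * Sigma_f / Sigma_a
k_inf = 2.38 * 0.104 / 0.191
k_inf = 1.2959

1.2959


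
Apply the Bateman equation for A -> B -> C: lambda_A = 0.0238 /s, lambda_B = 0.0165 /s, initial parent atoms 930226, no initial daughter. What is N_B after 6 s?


N_B(t) = lambda_A * N_A0 / (lambda_B - lambda_A) * [exp(-lambda_A*t) - exp(-lambda_B*t)]
exp(-0.0238*6) = 0.8669274; exp(-0.0165*6) = 0.9057427
N_B = 0.0238 * 930226 / (0.0165 - 0.0238) * (0.8669274 - 0.9057427)
N_B = 117719

117719


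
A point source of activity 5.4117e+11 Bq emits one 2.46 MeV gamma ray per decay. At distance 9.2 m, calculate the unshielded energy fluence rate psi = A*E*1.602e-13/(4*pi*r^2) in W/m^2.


psi = A * E * 1.602e-13 / (4*pi*r^2)
psi = 5.4117e+11 * 2.46 * 1.602e-13 / (4*pi*9.2^2)
psi = 2.0051e-04 W/m^2

2.0051e-04


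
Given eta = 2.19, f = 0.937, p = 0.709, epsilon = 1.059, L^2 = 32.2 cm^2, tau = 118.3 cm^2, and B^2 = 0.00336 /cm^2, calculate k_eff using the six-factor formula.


k_inf = eta*f*p*eps = 2.19*0.937*0.709*1.059 = 1.540728
P_TNL = 1/(1 + L^2*B^2) = 1/(1 + 32.2*0.00336) = 0.9023707
P_FNL = exp(-B^2*tau) = exp(-0.00336*118.3) = 0.6720060
k_eff = k_inf * P_TNL * P_FNL = 1.540728 * 0.9023707 * 0.6720060
k_eff = 0.93430

0.93430


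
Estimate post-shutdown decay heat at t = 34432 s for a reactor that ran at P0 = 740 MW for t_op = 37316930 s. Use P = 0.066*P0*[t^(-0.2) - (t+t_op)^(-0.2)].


P/P0 = 0.066 * [t^(-0.2) - (t + t_op)^(-0.2)]
P/P0 = 0.066 * [34432^(-0.2) - (34432 + 37316930)^(-0.2)]
P/P0 = 0.066 * [0.1237678 - 0.03058713] = 0.006149924
P = 740 * 0.006149924 = 4.5509 MW

4.5509


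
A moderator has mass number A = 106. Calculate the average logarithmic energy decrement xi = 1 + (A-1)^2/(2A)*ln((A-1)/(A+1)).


xi = 1 + (A-1)^2/(2A) * ln((A-1)/(A+1))
xi = 1 + (106-1)^2/(2*106) * ln((106-1)/(106 +1))
xi = 0.018750

0.018750


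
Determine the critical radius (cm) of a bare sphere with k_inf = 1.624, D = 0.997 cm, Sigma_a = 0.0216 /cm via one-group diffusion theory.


L^2 = D / Sigma_a = 0.997 / 0.0216 = 46.15741 cm^2
B_m^2 = (k_inf - 1) / L^2 = (1.624 - 1) / 46.15741 = 0.01351896 /cm^2
For a bare sphere: B_g = pi/R, so R_c = pi / sqrt(B_m^2)
R_c = pi / sqrt(0.01351896) = 27.020 cm

27.020


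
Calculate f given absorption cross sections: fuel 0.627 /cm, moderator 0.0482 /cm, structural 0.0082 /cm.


f = Sigma_a_fuel / (Sigma_a_fuel + Sigma_a_mod + Sigma_a_other)
f = 0.627 / (0.627 + 0.0482 + 0.0082)
f = 0.91747

0.91747


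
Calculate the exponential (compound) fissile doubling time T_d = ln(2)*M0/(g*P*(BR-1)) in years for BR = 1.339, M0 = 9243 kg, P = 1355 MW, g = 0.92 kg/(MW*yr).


Breeding gain G = BR - 1 = 1.339 - 1 = 0.339
Fissile production rate = g * P * G = 0.92 * 1355 * 0.339 = 422.5974 kg/yr
T_d = ln(2) * M0 / (g * P * G)
T_d = ln(2) * 9243 / 422.5974 = 15.160 yr

15.160


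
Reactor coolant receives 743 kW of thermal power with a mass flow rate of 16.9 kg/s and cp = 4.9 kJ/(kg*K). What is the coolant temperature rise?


dT = Q / (m_dot * cp)
dT = 743 / (16.9 * 4.9)
dT = 8.9723 C

8.9723


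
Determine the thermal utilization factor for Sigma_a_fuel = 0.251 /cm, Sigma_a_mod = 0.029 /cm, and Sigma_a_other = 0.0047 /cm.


f = Sigma_a_fuel / (Sigma_a_fuel + Sigma_a_mod + Sigma_a_other)
f = 0.251 / (0.251 + 0.029 + 0.0047)
f = 0.88163

0.88163


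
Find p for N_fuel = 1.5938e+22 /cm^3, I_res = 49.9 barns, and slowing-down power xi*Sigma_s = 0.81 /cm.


p = exp(-N * I * 1e-24 / (xi*Sigma_s))
p = exp(-1.5938e+22 * 49.9 * 1e-24 / 0.81)
p = 0.37461

0.37461


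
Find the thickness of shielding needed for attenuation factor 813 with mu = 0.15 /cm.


x = ln(factor) / mu
x = ln(813) / 0.15
x = 44.672 cm

44.672


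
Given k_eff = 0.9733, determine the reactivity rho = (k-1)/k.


rho = (k_eff - 1) / k_eff
rho = (0.9733 - 1) / 0.9733
rho = -0.027432

-0.027432


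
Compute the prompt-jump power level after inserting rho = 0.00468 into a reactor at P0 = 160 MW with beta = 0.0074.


P1/P0 = beta / (beta - rho)
P1/P0 = 0.0074 / (0.0074 - 0.00468) = 2.720588
P1 = 160 * 2.720588 = 435.29 MW

435.29


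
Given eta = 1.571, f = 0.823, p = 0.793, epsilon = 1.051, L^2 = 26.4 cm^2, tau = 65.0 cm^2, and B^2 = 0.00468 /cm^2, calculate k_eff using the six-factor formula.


k_inf = eta*f*p*eps = 1.571*0.823*0.793*1.051 = 1.077586
P_TNL = 1/(1 + L^2*B^2) = 1/(1 + 26.4*0.00468) = 0.8900345
P_FNL = exp(-B^2*tau) = exp(-0.00468*65.0) = 0.7377133
k_eff = k_inf * P_TNL * P_FNL = 1.077586 * 0.8900345 * 0.7377133
k_eff = 0.70753

0.70753


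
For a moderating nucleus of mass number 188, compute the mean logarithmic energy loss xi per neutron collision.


xi = 1 + (A-1)^2/(2A) * ln((A-1)/(A+1))
xi = 1 + (188-1)^2/(2*188) * ln((188-1)/(188 +1))
xi = 0.010601

0.010601


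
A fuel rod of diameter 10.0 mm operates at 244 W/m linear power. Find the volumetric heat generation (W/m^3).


r = D / 2 / 1000 = 10.0 / 2 / 1000 = 0.005 m
q''' = q' / (pi * r^2)
q''' = 244 / (pi * 0.005^2)
q''' = 3.1067e+06 W/m^3

3.1067e+06


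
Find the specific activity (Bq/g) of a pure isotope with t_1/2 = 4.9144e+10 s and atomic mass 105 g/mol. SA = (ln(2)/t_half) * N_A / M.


lambda = ln(2) / t_half = ln(2) / 4.9144e+10 = 1.410441e-11 /s
SA = lambda * N_A / M
SA = 1.410441e-11 * 6.022e23 / 105
SA = 8.0892e+10 Bq/g

8.0892e+10


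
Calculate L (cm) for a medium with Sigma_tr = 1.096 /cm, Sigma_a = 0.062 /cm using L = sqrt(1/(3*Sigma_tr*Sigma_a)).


D = 1 / (3 * Sigma_tr) = 1 / (3 * 1.096) = 0.3041363 cm
L = sqrt(D / Sigma_a)
L = sqrt(0.3041363 / 0.062)
L = 2.2148 cm

2.2148


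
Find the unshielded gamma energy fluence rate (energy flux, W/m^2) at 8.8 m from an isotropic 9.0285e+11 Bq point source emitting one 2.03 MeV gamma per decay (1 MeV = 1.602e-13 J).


psi = A * E * 1.602e-13 / (4*pi*r^2)
psi = 9.0285e+11 * 2.03 * 1.602e-13 / (4*pi*8.8^2)
psi = 3.0172e-04 W/m^2

3.0172e-04


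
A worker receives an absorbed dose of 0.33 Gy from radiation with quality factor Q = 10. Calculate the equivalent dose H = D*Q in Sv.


H = D * Q
H = 0.33 * 10
H = 3.3000 Sv

3.3000


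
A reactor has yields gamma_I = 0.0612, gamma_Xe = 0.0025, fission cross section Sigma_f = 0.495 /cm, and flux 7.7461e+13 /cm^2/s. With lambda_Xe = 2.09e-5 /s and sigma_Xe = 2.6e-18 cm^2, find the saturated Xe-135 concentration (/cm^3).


Xe_eq = (gamma_I + gamma_Xe) * Sigma_f * phi / (lambda_Xe + sigma_Xe * phi)
Numerator = (0.0612 + 0.0025) * 0.495 * 7.7461e+13 = 2.442462e+12
Denominator = 2.09e-5 + 2.6e-18 * 7.7461e+13 = 2.222986e-04
Xe_eq = 2.442462e+12 / 2.222986e-04 = 1.0987e+16 /cm^3

1.0987e+16


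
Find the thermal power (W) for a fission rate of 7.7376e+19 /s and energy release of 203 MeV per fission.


P = fission_rate * E_MeV * 1.602e-13
P = 7.7376e+19 * 203 * 1.602e-13
P = 2.5163e+09 W

2.5163e+09


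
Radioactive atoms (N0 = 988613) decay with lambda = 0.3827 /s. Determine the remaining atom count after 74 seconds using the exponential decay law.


N = N0 * exp(-lambda * t)
N = 988613 * exp(-0.3827 * 74)
N = 4.9647e-07

4.9647e-07


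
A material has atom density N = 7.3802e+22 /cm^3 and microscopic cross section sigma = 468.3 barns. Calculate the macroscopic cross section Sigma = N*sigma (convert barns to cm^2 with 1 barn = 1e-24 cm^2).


Sigma = N * sigma_barns * 1e-24
Sigma = 7.3802e+22 * 468.3 * 1e-24
Sigma = 34.561 /cm

34.561


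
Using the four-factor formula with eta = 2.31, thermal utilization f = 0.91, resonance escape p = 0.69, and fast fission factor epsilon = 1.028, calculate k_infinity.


k_inf = eta * f * p * epsilon
k_inf = 2.31 * 0.91 * 0.69 * 1.028
k_inf = 1.4911

1.4911


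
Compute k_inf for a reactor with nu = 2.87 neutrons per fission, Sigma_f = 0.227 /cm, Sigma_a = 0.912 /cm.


k_inf = nu * Sigma_f / Sigma_a
k_inf = 2.87 * 0.227 / 0.912
k_inf = 0.71435

0.71435


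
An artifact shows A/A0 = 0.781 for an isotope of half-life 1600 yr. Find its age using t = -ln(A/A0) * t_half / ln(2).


lambda = ln(2) / t_half = ln(2) / 1600 = 4.332170e-04 /yr
t = -ln(A/A0) / lambda
t = -ln(0.781) / 4.332170e-04
t = 570.57 yr

570.57


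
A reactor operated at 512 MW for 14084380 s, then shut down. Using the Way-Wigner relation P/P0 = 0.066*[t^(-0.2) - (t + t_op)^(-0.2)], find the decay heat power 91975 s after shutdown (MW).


P/P0 = 0.066 * [t^(-0.2) - (t + t_op)^(-0.2)]
P/P0 = 0.066 * [91975^(-0.2) - (91975 + 14084380)^(-0.2)]
P/P0 = 0.066 * [0.1016871 - 0.03712676] = 0.004260982
P = 512 * 0.004260982 = 2.1816 MW

2.1816


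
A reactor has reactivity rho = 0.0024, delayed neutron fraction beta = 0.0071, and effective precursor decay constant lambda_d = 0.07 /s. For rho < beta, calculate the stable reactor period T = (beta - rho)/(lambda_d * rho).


T = (beta - rho) / (lambda_d * rho)
T = (0.0071 - 0.0024) / (0.07 * 0.0024)
T = 27.976 s

27.976


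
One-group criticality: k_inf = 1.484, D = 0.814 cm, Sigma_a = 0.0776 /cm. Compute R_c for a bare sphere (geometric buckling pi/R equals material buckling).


L^2 = D / Sigma_a = 0.814 / 0.0776 = 10.48969 cm^2
B_m^2 = (k_inf - 1) / L^2 = (1.484 - 1) / 10.48969 = 0.04614054 /cm^2
For a bare sphere: B_g = pi/R, so R_c = pi / sqrt(B_m^2)
R_c = pi / sqrt(0.04614054) = 14.625 cm

14.625


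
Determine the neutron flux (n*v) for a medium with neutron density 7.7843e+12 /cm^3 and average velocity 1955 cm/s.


phi = n * v
phi = 7.7843e+12 * 1955
phi = 1.5218e+16 /cm^2/s

1.5218e+16


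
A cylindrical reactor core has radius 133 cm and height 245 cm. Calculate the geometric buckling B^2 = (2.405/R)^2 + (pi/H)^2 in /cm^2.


B^2 = (2.405/R)^2 + (pi/H)^2
B^2 = (2.405/133)^2 + (pi/245)^2
B^2 = 4.9141e-04 /cm^2

4.9141e-04


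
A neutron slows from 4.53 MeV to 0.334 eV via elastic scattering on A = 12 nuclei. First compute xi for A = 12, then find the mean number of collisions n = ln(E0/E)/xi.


xi = 1 + (A-1)^2/(2A)*ln((A-1)/(A+1)) = 0.1577690 (for A = 12)
n = ln(E0/E) / xi
n = ln(4.53e6 / 0.334) / 0.1577690
n = ln(1.356287e+07) / 0.1577690 = 104.09

104.09


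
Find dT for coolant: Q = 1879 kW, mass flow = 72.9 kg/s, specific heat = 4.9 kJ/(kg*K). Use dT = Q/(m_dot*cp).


dT = Q / (m_dot * cp)
dT = 1879 / (72.9 * 4.9)
dT = 5.2602 C

5.2602


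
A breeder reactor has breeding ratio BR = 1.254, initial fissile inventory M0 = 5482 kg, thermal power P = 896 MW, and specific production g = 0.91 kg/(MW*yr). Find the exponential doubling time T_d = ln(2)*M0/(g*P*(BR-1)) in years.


Breeding gain G = BR - 1 = 1.254 - 1 = 0.254
Fissile production rate = g * P * G = 0.91 * 896 * 0.254 = 207.10144 kg/yr
T_d = ln(2) * M0 / (g * P * G)
T_d = ln(2) * 5482 / 207.10144 = 18.348 yr

18.348


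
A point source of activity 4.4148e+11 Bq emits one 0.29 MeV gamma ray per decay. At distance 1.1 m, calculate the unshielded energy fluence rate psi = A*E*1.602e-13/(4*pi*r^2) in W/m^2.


psi = A * E * 1.602e-13 / (4*pi*r^2)
psi = 4.4148e+11 * 0.29 * 1.602e-13 / (4*pi*1.1^2)
psi = 0.0013489 W/m^2

0.0013489


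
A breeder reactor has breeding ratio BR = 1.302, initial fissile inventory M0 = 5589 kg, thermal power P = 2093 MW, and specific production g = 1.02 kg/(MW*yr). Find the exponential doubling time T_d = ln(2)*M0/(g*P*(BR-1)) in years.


Breeding gain G = BR - 1 = 1.302 - 1 = 0.302
Fissile production rate = g * P * G = 1.02 * 2093 * 0.302 = 644.72772 kg/yr
T_d = ln(2) * M0 / (g * P * G)
T_d = ln(2) * 5589 / 644.72772 = 6.0087 yr

6.0087


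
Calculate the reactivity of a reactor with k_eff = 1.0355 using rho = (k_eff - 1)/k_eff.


rho = (k_eff - 1) / k_eff
rho = (1.0355 - 1) / 1.0355
rho = 0.034283

0.034283


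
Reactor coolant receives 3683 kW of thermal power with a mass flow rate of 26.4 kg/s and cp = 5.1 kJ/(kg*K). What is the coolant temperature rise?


dT = Q / (m_dot * cp)
dT = 3683 / (26.4 * 5.1)
dT = 27.354 C

27.354


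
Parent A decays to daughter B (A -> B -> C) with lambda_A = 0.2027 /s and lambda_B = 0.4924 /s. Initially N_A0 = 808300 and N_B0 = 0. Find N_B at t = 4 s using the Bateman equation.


N_B(t) = lambda_A * N_A0 / (lambda_B - lambda_A) * [exp(-lambda_A*t) - exp(-lambda_B*t)]
exp(-0.2027*4) = 0.4445023; exp(-0.4924*4) = 0.1395127
N_B = 0.2027 * 808300 / (0.4924 - 0.2027) * (0.4445023 - 0.1395127)
N_B = 172490

172490


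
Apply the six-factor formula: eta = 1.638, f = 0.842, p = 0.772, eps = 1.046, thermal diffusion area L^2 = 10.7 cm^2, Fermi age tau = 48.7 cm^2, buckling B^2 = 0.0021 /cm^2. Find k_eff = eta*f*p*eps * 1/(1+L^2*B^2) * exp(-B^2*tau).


k_inf = eta*f*p*eps = 1.638*0.842*0.772*1.046 = 1.113717
P_TNL = 1/(1 + L^2*B^2) = 1/(1 + 10.7*0.0021) = 0.9780238
P_FNL = exp(-B^2*tau) = exp(-0.0021*48.7) = 0.9027858
k_eff = k_inf * P_TNL * P_FNL = 1.113717 * 0.9780238 * 0.9027858
k_eff = 0.98335

0.98335


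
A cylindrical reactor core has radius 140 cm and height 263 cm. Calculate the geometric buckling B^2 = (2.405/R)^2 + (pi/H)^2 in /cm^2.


B^2 = (2.405/R)^2 + (pi/H)^2
B^2 = (2.405/140)^2 + (pi/263)^2
B^2 = 4.3779e-04 /cm^2

4.3779e-04


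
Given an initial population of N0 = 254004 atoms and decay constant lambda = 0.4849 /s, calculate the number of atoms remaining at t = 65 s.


N = N0 * exp(-lambda * t)
N = 254004 * exp(-0.4849 * 65)
N = 5.2063e-09

5.2063e-09


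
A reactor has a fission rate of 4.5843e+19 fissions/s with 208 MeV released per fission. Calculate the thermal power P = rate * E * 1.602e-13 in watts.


P = fission_rate * E_MeV * 1.602e-13
P = 4.5843e+19 * 208 * 1.602e-13
P = 1.5276e+09 W

1.5276e+09


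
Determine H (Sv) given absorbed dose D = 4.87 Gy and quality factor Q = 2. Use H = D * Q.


H = D * Q
H = 4.87 * 2
H = 9.7400 Sv

9.7400


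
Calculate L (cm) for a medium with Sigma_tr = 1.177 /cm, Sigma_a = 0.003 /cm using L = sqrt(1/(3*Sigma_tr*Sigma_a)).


D = 1 / (3 * Sigma_tr) = 1 / (3 * 1.177) = 0.2832059 cm
L = sqrt(D / Sigma_a)
L = sqrt(0.2832059 / 0.003)
L = 9.7161 cm

9.7161


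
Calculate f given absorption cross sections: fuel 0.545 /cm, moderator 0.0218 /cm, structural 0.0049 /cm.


f = Sigma_a_fuel / (Sigma_a_fuel + Sigma_a_mod + Sigma_a_other)
f = 0.545 / (0.545 + 0.0218 + 0.0049)
f = 0.95330

0.95330


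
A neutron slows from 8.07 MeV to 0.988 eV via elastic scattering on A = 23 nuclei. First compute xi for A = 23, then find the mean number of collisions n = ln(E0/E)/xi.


xi = 1 + (A-1)^2/(2A)*ln((A-1)/(A+1)) = 0.08448899 (for A = 23)
n = ln(E0/E) / xi
n = ln(8.07e6 / 0.988) / 0.08448899
n = ln(8.168016e+06) / 0.08448899 = 188.38

188.38


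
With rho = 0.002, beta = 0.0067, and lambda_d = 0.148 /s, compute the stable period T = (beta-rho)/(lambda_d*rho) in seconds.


T = (beta - rho) / (lambda_d * rho)
T = (0.0067 - 0.002) / (0.148 * 0.002)
T = 15.878 s

15.878


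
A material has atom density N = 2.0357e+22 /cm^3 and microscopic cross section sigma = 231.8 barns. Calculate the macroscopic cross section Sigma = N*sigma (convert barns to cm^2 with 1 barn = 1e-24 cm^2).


Sigma = N * sigma_barns * 1e-24
Sigma = 2.0357e+22 * 231.8 * 1e-24
Sigma = 4.7188 /cm

4.7188


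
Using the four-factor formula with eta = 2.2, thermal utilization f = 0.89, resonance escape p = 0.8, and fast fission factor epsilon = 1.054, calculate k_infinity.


k_inf = eta * f * p * epsilon
k_inf = 2.2 * 0.89 * 0.8 * 1.054
k_inf = 1.6510

1.6510


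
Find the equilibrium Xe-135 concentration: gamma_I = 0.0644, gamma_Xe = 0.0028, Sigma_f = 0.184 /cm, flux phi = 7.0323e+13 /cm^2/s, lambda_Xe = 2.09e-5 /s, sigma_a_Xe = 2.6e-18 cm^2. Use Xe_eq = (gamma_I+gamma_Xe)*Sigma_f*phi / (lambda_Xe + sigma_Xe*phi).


Xe_eq = (gamma_I + gamma_Xe) * Sigma_f * phi / (lambda_Xe + sigma_Xe * phi)
Numerator = (0.0644 + 0.0028) * 0.184 * 7.0323e+13 = 8.695298e+11
Denominator = 2.09e-5 + 2.6e-18 * 7.0323e+13 = 2.037398e-04
Xe_eq = 8.695298e+11 / 2.037398e-04 = 4.2678e+15 /cm^3

4.2678e+15


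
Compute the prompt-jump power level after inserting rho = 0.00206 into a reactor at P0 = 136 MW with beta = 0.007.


P1/P0 = beta / (beta - rho)
P1/P0 = 0.007 / (0.007 - 0.00206) = 1.417004
P1 = 136 * 1.417004 = 192.71 MW

192.71


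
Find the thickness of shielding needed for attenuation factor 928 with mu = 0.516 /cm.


x = ln(factor) / mu
x = ln(928) / 0.516
x = 13.242 cm

13.242


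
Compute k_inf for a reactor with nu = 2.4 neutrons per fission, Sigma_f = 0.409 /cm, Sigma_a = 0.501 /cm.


k_inf = nu * Sigma_f / Sigma_a
k_inf = 2.4 * 0.409 / 0.501
k_inf = 1.9593

1.9593


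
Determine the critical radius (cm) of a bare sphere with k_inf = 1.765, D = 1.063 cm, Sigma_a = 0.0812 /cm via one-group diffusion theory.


L^2 = D / Sigma_a = 1.063 / 0.0812 = 13.09113 cm^2
B_m^2 = (k_inf - 1) / L^2 = (1.765 - 1) / 13.09113 = 0.05843651 /cm^2
For a bare sphere: B_g = pi/R, so R_c = pi / sqrt(B_m^2)
R_c = pi / sqrt(0.05843651) = 12.996 cm

12.996


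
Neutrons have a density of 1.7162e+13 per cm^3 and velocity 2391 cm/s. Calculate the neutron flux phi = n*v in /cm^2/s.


phi = n * v
phi = 1.7162e+13 * 2391
phi = 4.1034e+16 /cm^2/s

4.1034e+16


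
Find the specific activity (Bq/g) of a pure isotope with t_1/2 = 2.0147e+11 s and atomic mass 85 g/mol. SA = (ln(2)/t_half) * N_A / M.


lambda = ln(2) / t_half = ln(2) / 2.0147e+11 = 3.440449e-12 /s
SA = lambda * N_A / M
SA = 3.440449e-12 * 6.022e23 / 85
SA = 2.4375e+10 Bq/g

2.4375e+10


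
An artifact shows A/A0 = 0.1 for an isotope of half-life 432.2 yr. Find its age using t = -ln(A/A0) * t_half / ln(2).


lambda = ln(2) / t_half = ln(2) / 432.2 = 0.001603765 /yr
t = -ln(A/A0) / lambda
t = -ln(0.1) / 0.001603765
t = 1435.7 yr

1435.7


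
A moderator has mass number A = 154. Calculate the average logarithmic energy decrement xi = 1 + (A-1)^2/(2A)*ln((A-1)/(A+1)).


xi = 1 + (A-1)^2/(2A) * ln((A-1)/(A+1))
xi = 1 + (154-1)^2/(2*154) * ln((154-1)/(154 +1))
xi = 0.012931

0.012931


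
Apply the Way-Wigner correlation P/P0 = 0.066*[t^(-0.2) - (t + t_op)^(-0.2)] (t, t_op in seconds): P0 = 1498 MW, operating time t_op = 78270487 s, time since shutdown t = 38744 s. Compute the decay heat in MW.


P/P0 = 0.066 * [t^(-0.2) - (t + t_op)^(-0.2)]
P/P0 = 0.066 * [38744^(-0.2) - (38744 + 78270487)^(-0.2)]
P/P0 = 0.066 * [0.1208813 - 0.02637773] = 0.006237236
P = 1498 * 0.006237236 = 9.3434 MW

9.3434


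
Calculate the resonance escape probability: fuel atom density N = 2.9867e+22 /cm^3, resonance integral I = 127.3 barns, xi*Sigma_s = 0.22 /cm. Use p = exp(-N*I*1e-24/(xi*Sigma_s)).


p = exp(-N * I * 1e-24 / (xi*Sigma_s))
p = exp(-2.9867e+22 * 127.3 * 1e-24 / 0.22)
p = 3.1222e-08

3.1222e-08


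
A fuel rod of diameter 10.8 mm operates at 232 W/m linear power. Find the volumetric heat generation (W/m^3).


r = D / 2 / 1000 = 10.8 / 2 / 1000 = 0.0054 m
q''' = q' / (pi * r^2)
q''' = 232 / (pi * 0.0054^2)
q''' = 2.5325e+06 W/m^3

2.5325e+06


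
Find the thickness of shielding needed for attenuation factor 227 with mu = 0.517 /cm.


x = ln(factor) / mu
x = ln(227) / 0.517
x = 10.493 cm

10.493


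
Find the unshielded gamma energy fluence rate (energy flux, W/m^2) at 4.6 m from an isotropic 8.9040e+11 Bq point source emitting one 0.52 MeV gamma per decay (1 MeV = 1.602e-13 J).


psi = A * E * 1.602e-13 / (4*pi*r^2)
psi = 8.9040e+11 * 0.52 * 1.602e-13 / (4*pi*4.6^2)
psi = 2.7895e-04 W/m^2

2.7895e-04


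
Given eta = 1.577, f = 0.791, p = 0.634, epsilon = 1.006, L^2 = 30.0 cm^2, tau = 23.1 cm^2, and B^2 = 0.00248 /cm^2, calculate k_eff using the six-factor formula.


k_inf = eta*f*p*eps = 1.577*0.791*0.634*1.006 = 0.7956012
P_TNL = 1/(1 + L^2*B^2) = 1/(1 + 30.0*0.00248) = 0.9307520
P_FNL = exp(-B^2*tau) = exp(-0.00248*23.1) = 0.9443221
k_eff = k_inf * P_TNL * P_FNL = 0.7956012 * 0.9307520 * 0.9443221
k_eff = 0.69928

0.69928


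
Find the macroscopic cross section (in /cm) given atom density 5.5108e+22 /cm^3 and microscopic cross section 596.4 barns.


Sigma = N * sigma_barns * 1e-24
Sigma = 5.5108e+22 * 596.4 * 1e-24
Sigma = 32.866 /cm

32.866


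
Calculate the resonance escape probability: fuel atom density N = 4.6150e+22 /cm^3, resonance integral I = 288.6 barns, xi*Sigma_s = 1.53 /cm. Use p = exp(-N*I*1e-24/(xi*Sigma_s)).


p = exp(-N * I * 1e-24 / (xi*Sigma_s))
p = exp(-4.6150e+22 * 288.6 * 1e-24 / 1.53)
p = 1.6573e-04

1.6573e-04


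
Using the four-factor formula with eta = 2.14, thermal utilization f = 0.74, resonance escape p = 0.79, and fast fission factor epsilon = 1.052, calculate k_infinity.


k_inf = eta * f * p * epsilon
k_inf = 2.14 * 0.74 * 0.79 * 1.052
k_inf = 1.3161

1.3161


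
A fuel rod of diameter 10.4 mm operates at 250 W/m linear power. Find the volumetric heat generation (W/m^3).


r = D / 2 / 1000 = 10.4 / 2 / 1000 = 0.0052 m
q''' = q' / (pi * r^2)
q''' = 250 / (pi * 0.0052^2)
q''' = 2.9430e+06 W/m^3

2.9430e+06


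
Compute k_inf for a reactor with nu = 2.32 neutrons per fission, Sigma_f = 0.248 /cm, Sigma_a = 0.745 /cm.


k_inf = nu * Sigma_f / Sigma_a
k_inf = 2.32 * 0.248 / 0.745
k_inf = 0.77230

0.77230


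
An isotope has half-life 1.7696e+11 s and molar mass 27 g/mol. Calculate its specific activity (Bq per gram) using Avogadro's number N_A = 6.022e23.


lambda = ln(2) / t_half = ln(2) / 1.7696e+11 = 3.916971e-12 /s
SA = lambda * N_A / M
SA = 3.916971e-12 * 6.022e23 / 27
SA = 8.7363e+10 Bq/g

8.7363e+10


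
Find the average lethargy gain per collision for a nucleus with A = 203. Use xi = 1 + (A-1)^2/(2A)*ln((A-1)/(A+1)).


xi = 1 + (A-1)^2/(2A) * ln((A-1)/(A+1))
xi = 1 + (203-1)^2/(2*203) * ln((203-1)/(203 +1))
xi = 0.0098199

0.0098199


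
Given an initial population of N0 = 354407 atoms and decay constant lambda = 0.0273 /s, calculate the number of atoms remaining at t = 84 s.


N = N0 * exp(-lambda * t)
N = 354407 * exp(-0.0273 * 84)
N = 35775

35775


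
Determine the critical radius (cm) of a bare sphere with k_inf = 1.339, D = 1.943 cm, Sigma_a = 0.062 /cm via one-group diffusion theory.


L^2 = D / Sigma_a = 1.943 / 0.062 = 31.33871 cm^2
B_m^2 = (k_inf - 1) / L^2 = (1.339 - 1) / 31.33871 = 0.01081729 /cm^2
For a bare sphere: B_g = pi/R, so R_c = pi / sqrt(B_m^2)
R_c = pi / sqrt(0.01081729) = 30.206 cm

30.206


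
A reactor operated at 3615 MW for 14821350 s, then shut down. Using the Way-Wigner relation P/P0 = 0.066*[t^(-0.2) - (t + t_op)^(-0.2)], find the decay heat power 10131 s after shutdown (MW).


P/P0 = 0.066 * [t^(-0.2) - (t + t_op)^(-0.2)]
P/P0 = 0.066 * [10131^(-0.2) - (10131 + 14821350)^(-0.2)]
P/P0 = 0.066 * [0.1580773 - 0.03679282] = 0.008004776
P = 3615 * 0.008004776 = 28.937 MW

28.937


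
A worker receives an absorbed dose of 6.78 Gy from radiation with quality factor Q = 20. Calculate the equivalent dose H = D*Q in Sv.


H = D * Q
H = 6.78 * 20
H = 135.60 Sv

135.60


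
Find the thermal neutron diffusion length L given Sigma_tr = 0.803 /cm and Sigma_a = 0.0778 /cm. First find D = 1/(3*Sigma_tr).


D = 1 / (3 * Sigma_tr) = 1 / (3 * 0.803) = 0.4151100 cm
L = sqrt(D / Sigma_a)
L = sqrt(0.4151100 / 0.0778)
L = 2.3099 cm

2.3099


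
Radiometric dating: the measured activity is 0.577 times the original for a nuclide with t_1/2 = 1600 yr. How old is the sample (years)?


lambda = ln(2) / t_half = ln(2) / 1600 = 4.332170e-04 /yr
t = -ln(A/A0) / lambda
t = -ln(0.577) / 4.332170e-04
t = 1269.4 yr

1269.4


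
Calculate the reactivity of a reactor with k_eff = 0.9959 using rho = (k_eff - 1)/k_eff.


rho = (k_eff - 1) / k_eff
rho = (0.9959 - 1) / 0.9959
rho = -0.0041169

-0.0041169


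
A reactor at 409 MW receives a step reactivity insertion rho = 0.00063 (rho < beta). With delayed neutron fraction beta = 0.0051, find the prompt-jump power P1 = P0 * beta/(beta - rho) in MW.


P1/P0 = beta / (beta - rho)
P1/P0 = 0.0051 / (0.0051 - 0.00063) = 1.140940
P1 = 409 * 1.140940 = 466.64 MW

466.64


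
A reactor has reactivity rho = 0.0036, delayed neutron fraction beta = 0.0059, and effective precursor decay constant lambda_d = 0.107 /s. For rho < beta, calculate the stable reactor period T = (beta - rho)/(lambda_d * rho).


T = (beta - rho) / (lambda_d * rho)
T = (0.0059 - 0.0036) / (0.107 * 0.0036)
T = 5.9709 s

5.9709


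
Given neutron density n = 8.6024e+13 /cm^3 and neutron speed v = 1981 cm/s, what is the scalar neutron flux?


phi = n * v
phi = 8.6024e+13 * 1981
phi = 1.7041e+17 /cm^2/s

1.7041e+17


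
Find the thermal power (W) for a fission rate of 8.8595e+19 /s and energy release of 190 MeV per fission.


P = fission_rate * E_MeV * 1.602e-13
P = 8.8595e+19 * 190 * 1.602e-13
P = 2.6967e+09 W

2.6967e+09


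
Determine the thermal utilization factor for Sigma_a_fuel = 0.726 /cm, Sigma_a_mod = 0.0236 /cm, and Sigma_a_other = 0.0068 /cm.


f = Sigma_a_fuel / (Sigma_a_fuel + Sigma_a_mod + Sigma_a_other)
f = 0.726 / (0.726 + 0.0236 + 0.0068)
f = 0.95981

0.95981


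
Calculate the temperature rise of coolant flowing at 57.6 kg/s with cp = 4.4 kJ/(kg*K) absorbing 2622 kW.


dT = Q / (m_dot * cp)
dT = 2622 / (57.6 * 4.4)
dT = 10.346 C

10.346


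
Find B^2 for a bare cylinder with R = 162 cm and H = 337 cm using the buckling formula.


B^2 = (2.405/R)^2 + (pi/H)^2
B^2 = (2.405/162)^2 + (pi/337)^2
B^2 = 3.0730e-04 /cm^2

3.0730e-04


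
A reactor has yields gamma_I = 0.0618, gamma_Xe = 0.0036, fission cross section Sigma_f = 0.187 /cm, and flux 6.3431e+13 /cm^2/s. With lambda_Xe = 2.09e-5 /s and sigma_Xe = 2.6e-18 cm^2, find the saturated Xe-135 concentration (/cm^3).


Xe_eq = (gamma_I + gamma_Xe) * Sigma_f * phi / (lambda_Xe + sigma_Xe * phi)
Numerator = (0.0618 + 0.0036) * 0.187 * 6.3431e+13 = 7.757484e+11
Denominator = 2.09e-5 + 2.6e-18 * 6.3431e+13 = 1.858206e-04
Xe_eq = 7.757484e+11 / 1.858206e-04 = 4.1747e+15 /cm^3

4.1747e+15


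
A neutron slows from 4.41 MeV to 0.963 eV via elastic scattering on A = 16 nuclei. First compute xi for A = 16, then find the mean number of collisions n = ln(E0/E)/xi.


xi = 1 + (A-1)^2/(2A)*ln((A-1)/(A+1)) = 0.1199467 (for A = 16)
n = ln(E0/E) / xi
n = ln(4.41e6 / 0.963) / 0.1199467
n = ln(4.579439e+06) / 0.1199467 = 127.87

127.87


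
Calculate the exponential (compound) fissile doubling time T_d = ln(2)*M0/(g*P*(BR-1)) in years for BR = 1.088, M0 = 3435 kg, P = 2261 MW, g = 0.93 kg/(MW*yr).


Breeding gain G = BR - 1 = 1.088 - 1 = 0.088
Fissile production rate = g * P * G = 0.93 * 2261 * 0.088 = 185.04024 kg/yr
T_d = ln(2) * M0 / (g * P * G)
T_d = ln(2) * 3435 / 185.04024 = 12.867 yr

12.867


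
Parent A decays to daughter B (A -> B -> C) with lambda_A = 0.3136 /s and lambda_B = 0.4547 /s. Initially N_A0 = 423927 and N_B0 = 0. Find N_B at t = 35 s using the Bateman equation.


N_B(t) = lambda_A * N_A0 / (lambda_B - lambda_A) * [exp(-lambda_A*t) - exp(-lambda_B*t)]
exp(-0.3136*35) = 1.710739e-05; exp(-0.4547*35) = 1.225802e-07
N_B = 0.3136 * 423927 / (0.4547 - 0.3136) * (1.710739e-05 - 1.225802e-07)
N_B = 16.003

16.003


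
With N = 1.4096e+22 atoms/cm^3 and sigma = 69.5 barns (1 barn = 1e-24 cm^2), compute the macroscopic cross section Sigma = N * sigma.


Sigma = N * sigma_barns * 1e-24
Sigma = 1.4096e+22 * 69.5 * 1e-24
Sigma = 0.97967 /cm

0.97967


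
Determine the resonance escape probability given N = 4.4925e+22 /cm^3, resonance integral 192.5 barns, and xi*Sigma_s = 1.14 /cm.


p = exp(-N * I * 1e-24 / (xi*Sigma_s))
p = exp(-4.4925e+22 * 192.5 * 1e-24 / 1.14)
p = 5.0750e-04

5.0750e-04


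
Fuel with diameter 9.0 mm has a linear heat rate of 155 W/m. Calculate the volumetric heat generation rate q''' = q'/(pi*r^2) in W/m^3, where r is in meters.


r = D / 2 / 1000 = 9.0 / 2 / 1000 = 0.0045 m
q''' = q' / (pi * r^2)
q''' = 155 / (pi * 0.0045^2)
q''' = 2.4364e+06 W/m^3

2.4364e+06


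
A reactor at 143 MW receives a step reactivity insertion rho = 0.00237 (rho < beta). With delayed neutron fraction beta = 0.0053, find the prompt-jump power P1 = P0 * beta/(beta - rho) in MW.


P1/P0 = beta / (beta - rho)
P1/P0 = 0.0053 / (0.0053 - 0.00237) = 1.808874
P1 = 143 * 1.808874 = 258.67 MW

258.67


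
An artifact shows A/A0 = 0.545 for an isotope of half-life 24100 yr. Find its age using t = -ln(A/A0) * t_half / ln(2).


lambda = ln(2) / t_half = ln(2) / 24100 = 2.876129e-05 /yr
t = -ln(A/A0) / lambda
t = -ln(0.545) / 2.876129e-05
t = 21104 yr

21104


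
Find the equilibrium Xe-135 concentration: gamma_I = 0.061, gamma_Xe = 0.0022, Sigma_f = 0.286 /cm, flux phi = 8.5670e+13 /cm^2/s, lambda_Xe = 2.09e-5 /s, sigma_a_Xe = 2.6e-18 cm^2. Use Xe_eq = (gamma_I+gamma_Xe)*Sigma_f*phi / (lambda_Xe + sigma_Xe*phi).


Xe_eq = (gamma_I + gamma_Xe) * Sigma_f * phi / (lambda_Xe + sigma_Xe * phi)
Numerator = (0.061 + 0.0022) * 0.286 * 8.5670e+13 = 1.548502e+12
Denominator = 2.09e-5 + 2.6e-18 * 8.5670e+13 = 2.436420e-04
Xe_eq = 1.548502e+12 / 2.436420e-04 = 6.3556e+15 /cm^3

6.3556e+15


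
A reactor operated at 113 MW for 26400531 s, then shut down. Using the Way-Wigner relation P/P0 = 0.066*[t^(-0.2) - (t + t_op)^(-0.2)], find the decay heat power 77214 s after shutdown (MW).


P/P0 = 0.066 * [t^(-0.2) - (t + t_op)^(-0.2)]
P/P0 = 0.066 * [77214^(-0.2) - (77214 + 26400531)^(-0.2)]
P/P0 = 0.066 * [0.1053079 - 0.03276603] = 0.004787763
P = 113 * 0.004787763 = 0.54102 MW

0.54102


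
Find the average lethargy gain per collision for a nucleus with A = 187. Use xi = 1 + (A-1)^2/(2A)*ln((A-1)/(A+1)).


xi = 1 + (A-1)^2/(2A) * ln((A-1)/(A+1))
xi = 1 + (187-1)^2/(2*187) * ln((187-1)/(187 +1))
xi = 0.010657

0.010657


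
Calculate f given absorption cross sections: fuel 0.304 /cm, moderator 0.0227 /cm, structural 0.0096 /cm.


f = Sigma_a_fuel / (Sigma_a_fuel + Sigma_a_mod + Sigma_a_other)
f = 0.304 / (0.304 + 0.0227 + 0.0096)
f = 0.90395

0.90395


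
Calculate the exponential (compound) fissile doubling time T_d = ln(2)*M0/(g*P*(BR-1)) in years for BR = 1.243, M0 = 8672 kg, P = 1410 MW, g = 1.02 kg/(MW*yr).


Breeding gain G = BR - 1 = 1.243 - 1 = 0.243
Fissile production rate = g * P * G = 1.02 * 1410 * 0.243 = 349.4826 kg/yr
T_d = ln(2) * M0 / (g * P * G)
T_d = ln(2) * 8672 / 349.4826 = 17.200 yr

17.200


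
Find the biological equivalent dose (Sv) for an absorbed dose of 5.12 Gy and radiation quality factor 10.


H = D * Q
H = 5.12 * 10
H = 51.200 Sv

51.200


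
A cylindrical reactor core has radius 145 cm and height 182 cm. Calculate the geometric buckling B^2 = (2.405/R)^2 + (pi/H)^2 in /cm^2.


B^2 = (2.405/R)^2 + (pi/H)^2
B^2 = (2.405/145)^2 + (pi/182)^2
B^2 = 5.7306e-04 /cm^2

5.7306e-04


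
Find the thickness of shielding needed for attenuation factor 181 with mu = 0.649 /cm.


x = ln(factor) / mu
x = ln(181) / 0.649
x = 8.0100 cm

8.0100


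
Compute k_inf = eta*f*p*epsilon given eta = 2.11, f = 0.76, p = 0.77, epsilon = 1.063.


k_inf = eta * f * p * epsilon
k_inf = 2.11 * 0.76 * 0.77 * 1.063
k_inf = 1.3126

1.3126


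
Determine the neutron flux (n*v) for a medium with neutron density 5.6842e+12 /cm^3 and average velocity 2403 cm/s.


phi = n * v
phi = 5.6842e+12 * 2403
phi = 1.3659e+16 /cm^2/s

1.3659e+16


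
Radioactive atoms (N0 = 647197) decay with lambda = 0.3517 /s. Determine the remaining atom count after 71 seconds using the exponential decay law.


N = N0 * exp(-lambda * t)
N = 647197 * exp(-0.3517 * 71)
N = 9.2555e-06

9.2555e-06


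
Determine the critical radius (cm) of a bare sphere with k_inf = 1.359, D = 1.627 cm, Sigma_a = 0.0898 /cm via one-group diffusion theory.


L^2 = D / Sigma_a = 1.627 / 0.0898 = 18.11804 cm^2
B_m^2 = (k_inf - 1) / L^2 = (1.359 - 1) / 18.11804 = 0.01981451 /cm^2
For a bare sphere: B_g = pi/R, so R_c = pi / sqrt(B_m^2)
R_c = pi / sqrt(0.01981451) = 22.318 cm

22.318


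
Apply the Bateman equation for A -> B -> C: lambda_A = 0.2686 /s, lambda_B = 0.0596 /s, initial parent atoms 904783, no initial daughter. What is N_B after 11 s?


N_B(t) = lambda_A * N_A0 / (lambda_B - lambda_A) * [exp(-lambda_A*t) - exp(-lambda_B*t)]
exp(-0.2686*11) = 0.05209950; exp(-0.0596*11) = 0.5191305
N_B = 0.2686 * 904783 / (0.0596 - 0.2686) * (0.05209950 - 0.5191305)
N_B = 543063

543063


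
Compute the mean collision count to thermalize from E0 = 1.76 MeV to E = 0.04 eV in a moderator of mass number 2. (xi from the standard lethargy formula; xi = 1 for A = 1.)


xi = 1 + (A-1)^2/(2A)*ln((A-1)/(A+1)) = 0.7253469 (for A = 2)
n = ln(E0/E) / xi
n = ln(1.76e6 / 0.04) / 0.7253469
n = ln(4.400000e+07) / 0.7253469 = 24.264

24.264


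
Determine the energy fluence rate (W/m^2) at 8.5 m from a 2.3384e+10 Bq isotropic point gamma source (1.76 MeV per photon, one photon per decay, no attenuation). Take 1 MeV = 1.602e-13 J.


psi = A * E * 1.602e-13 / (4*pi*r^2)
psi = 2.3384e+10 * 1.76 * 1.602e-13 / (4*pi*8.5^2)
psi = 7.2618e-06 W/m^2

7.2618e-06


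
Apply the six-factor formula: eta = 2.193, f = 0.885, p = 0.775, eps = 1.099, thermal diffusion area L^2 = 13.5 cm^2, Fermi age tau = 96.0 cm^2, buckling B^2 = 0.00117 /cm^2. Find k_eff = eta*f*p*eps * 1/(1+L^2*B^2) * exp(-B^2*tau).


k_inf = eta*f*p*eps = 2.193*0.885*0.775*1.099 = 1.653032
P_TNL = 1/(1 + L^2*B^2) = 1/(1 + 13.5*0.00117) = 0.9844506
P_FNL = exp(-B^2*tau) = exp(-0.00117*96.0) = 0.8937582
k_eff = k_inf * P_TNL * P_FNL = 1.653032 * 0.9844506 * 0.8937582
k_eff = 1.4544

1.4544


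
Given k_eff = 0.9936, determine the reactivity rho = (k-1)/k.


rho = (k_eff - 1) / k_eff
rho = (0.9936 - 1) / 0.9936
rho = -0.0064412

-0.0064412


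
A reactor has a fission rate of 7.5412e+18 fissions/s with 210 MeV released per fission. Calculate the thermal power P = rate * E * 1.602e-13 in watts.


P = fission_rate * E_MeV * 1.602e-13
P = 7.5412e+18 * 210 * 1.602e-13
P = 2.5370e+08 W

2.5370e+08


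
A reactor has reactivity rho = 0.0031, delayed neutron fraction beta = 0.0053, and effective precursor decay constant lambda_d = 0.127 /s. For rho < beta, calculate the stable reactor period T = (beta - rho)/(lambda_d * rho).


T = (beta - rho) / (lambda_d * rho)
T = (0.0053 - 0.0031) / (0.127 * 0.0031)
T = 5.5880 s

5.5880


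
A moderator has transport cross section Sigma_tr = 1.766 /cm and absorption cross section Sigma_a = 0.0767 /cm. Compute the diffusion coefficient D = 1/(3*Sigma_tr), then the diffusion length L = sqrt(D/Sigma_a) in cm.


D = 1 / (3 * Sigma_tr) = 1 / (3 * 1.766) = 0.1887505 cm
L = sqrt(D / Sigma_a)
L = sqrt(0.1887505 / 0.0767)
L = 1.5687 cm

1.5687
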